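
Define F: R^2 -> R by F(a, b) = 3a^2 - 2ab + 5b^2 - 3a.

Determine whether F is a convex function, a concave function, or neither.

F is quadratic, so its Hessian is the constant matrix H = [[6, -2], [-2, 10]].
det(H) = 56, tr(H) = 16.
det(H) > 0 and tr(H) > 0, so H is positive definite everywhere: convex.

convex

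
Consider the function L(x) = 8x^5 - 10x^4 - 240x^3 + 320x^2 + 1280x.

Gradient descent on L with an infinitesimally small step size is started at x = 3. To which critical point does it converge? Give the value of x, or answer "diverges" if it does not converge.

4

L'(x) = 40(x - 4)(x - 2)(x + 1)(x + 4), so L'(3) = -1120.
Gradient descent moves in the -L' direction, i.e. x is increasing.
The nearest critical point in that direction is x = 4, where L'' = 3200 > 0 (a local minimum). The iterate converges there.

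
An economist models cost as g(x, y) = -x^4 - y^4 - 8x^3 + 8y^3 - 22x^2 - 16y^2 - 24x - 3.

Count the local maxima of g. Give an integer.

4

g separates as a function of x plus a function of y, so ∇g=0 decouples.
∂g/∂x = -4(x + 1)(x + 2)(x + 3) = 0 at x ∈ {-3, -2, -1}; ∂g/∂y = -4y(y - 4)(y - 2) = 0 at y ∈ {0, 2, 4}.
The Hessian is diagonal: diag(g_xx, g_yy). Second derivatives: g_xx(-3)=-8, g_xx(-2)=4, g_xx(-1)=-8; g_yy(0)=-32, g_yy(2)=16, g_yy(4)=-32.
Local maxima occur where both diagonal entries negative: (-3, 0), (-3, 4), (-1, 0), (-1, 4). Count: 4.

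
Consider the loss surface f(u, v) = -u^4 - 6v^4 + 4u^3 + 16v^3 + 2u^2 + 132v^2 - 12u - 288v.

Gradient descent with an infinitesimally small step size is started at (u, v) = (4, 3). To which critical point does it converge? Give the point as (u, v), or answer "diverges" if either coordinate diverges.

diverges

f is separable, so gradient descent decouples: u follows -∂f/∂u, v follows -∂f/∂v.
∂f/∂u = -4(u - 3)(u - 1)(u + 1); at u=4 this is -60, so u increases.
∂f/∂v = -24(v - 4)(v - 1)(v + 3); at v=3 this is 288, so v decreases.
The u-coordinate has no critical point in that direction and runs off to infinity.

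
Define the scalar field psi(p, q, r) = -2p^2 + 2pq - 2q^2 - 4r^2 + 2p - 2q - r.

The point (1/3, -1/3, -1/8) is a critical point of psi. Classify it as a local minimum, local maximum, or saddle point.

local maximum

The Hessian is constant: H = [[-4, 2, 0], [2, -4, 0], [0, 0, -8]].
Leading principal minors: Δ₁ = -4, Δ₂ = 12, Δ₃ = -96.
The minors alternate sign starting negative (−, +, −), so H is negative definite: a local maximum.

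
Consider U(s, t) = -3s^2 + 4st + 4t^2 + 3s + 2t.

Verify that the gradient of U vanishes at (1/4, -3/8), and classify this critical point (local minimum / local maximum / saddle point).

∇U = (-6s + 4t + 3, 4s + 8t + 2); substituting (1/4, -3/8) gives ∇U = (0, 0), so (1/4, -3/8) is indeed a critical point.
The Hessian of U is constant: H = [[-6, 4], [4, 8]].
det(H) = (-6)·8 − 4² = -64.
Since det(H) < 0, H is indefinite and the critical point is a saddle point.

saddle point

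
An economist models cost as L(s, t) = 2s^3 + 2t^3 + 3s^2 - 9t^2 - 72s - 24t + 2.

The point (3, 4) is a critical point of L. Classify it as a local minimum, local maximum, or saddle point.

local minimum

The mixed partial ∂²L/∂s∂t is 0, so the Hessian at any point is diag(L_ss, L_tt) = diag(6(2s + 1), 6(2t - 3)).
At (3, 4): H = diag(42, 30).
Both eigenvalues are positive, so H is positive definite: a local minimum.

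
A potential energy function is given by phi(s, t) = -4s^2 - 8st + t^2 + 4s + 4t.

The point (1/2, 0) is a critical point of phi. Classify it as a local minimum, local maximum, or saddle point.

saddle point

The Hessian of phi is constant: H = [[-8, -8], [-8, 2]].
det(H) = (-8)·2 − (-8)² = -80.
Since det(H) < 0, H is indefinite and the critical point is a saddle point.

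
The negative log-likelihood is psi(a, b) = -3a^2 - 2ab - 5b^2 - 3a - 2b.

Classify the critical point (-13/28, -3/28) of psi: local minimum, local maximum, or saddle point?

local maximum

The Hessian of psi is constant: H = [[-6, -2], [-2, -10]].
det(H) = (-6)·(-10) − (-2)² = 56.
det(H) > 0 and tr(H) = -16 < 0, so H is negative definite and the point is a local maximum.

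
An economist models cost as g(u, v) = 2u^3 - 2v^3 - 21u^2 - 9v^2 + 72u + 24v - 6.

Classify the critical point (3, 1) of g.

The mixed partial ∂²g/∂u∂v is 0, so the Hessian at any point is diag(g_uu, g_vv) = diag(6(2u - 7), -6(2v + 3)).
At (3, 1): H = diag(-6, -30).
Both eigenvalues are negative, so H is negative definite: a local maximum.

local maximum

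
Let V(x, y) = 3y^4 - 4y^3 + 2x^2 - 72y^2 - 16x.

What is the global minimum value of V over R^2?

-672

V(x,y) separates as P(x) + Q(y), so its minimum is min P + min Q.
P'(x) = 4x - 16 vanishes at x ∈ {4}; Q'(y) = 12y(y - 4)(y + 3) vanishes at y ∈ {-3, 0, 4}.
Local minima of P (where P''>0): P(4)=-32. Local minima of Q: Q(-3)=-297, Q(4)=-640.
So the global minimum of V is P(4) + Q(4) = -32 − 640 = -672, attained at (4, 4).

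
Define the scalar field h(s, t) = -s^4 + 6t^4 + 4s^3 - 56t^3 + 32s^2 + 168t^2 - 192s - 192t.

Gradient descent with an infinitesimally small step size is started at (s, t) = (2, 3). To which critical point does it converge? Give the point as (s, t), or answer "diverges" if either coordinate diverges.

h is separable, so gradient descent decouples: s follows -∂h/∂s, t follows -∂h/∂t.
∂h/∂s = -4(s - 4)(s - 3)(s + 4); at s=2 this is -48, so s increases.
∂h/∂t = 24(t - 4)(t - 2)(t - 1); at t=3 this is -48, so t increases.
s converges to its nearest critical value 3 (a local min of the s-part); t converges to 4. The iterate converges to (3, 4).

(3, 4)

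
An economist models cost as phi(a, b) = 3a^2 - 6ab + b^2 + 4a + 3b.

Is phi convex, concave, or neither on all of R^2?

phi is quadratic, so its Hessian is the constant matrix H = [[6, -6], [-6, 2]].
det(H) = -24, tr(H) = 8.
det(H) < 0, so H is indefinite: neither convex nor concave.

neither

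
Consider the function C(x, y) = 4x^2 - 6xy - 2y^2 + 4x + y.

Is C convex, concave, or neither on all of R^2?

neither

C is quadratic, so its Hessian is the constant matrix H = [[8, -6], [-6, -4]].
det(H) = -68, tr(H) = 4.
det(H) < 0, so H is indefinite: neither convex nor concave.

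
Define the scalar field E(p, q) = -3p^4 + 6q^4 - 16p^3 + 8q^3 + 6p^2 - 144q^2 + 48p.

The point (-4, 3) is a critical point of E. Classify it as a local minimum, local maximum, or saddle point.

The mixed partial ∂²E/∂p∂q is 0, so the Hessian at any point is diag(E_pp, E_qq) = diag(12(-3p^2 - 8p + 1), 24(3q^2 + 2q - 12)).
At (-4, 3): H = diag(-180, 504).
The eigenvalues have opposite signs, so H is indefinite: a saddle point.

saddle point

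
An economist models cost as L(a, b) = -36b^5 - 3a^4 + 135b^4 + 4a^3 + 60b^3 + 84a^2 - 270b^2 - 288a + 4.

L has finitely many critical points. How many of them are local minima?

2

L separates as a function of a plus a function of b, so ∇L=0 decouples.
∂L/∂a = -12(a - 3)(a - 2)(a + 4) = 0 at a ∈ {-4, 2, 3}; ∂L/∂b = -180b(b - 3)(b - 1)(b + 1) = 0 at b ∈ {-1, 0, 1, 3}.
The Hessian is diagonal: diag(L_aa, L_bb). Second derivatives: L_aa(-4)=-504, L_aa(2)=72, L_aa(3)=-84; L_bb(-1)=1440, L_bb(0)=-540, L_bb(1)=720, L_bb(3)=-4320.
Local minima occur where both diagonal entries positive: (2, -1), (2, 1). Count: 2.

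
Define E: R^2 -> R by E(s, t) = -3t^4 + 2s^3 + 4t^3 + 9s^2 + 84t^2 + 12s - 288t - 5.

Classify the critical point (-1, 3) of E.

The mixed partial ∂²E/∂s∂t is 0, so the Hessian at any point is diag(E_ss, E_tt) = diag(6(2s + 3), 12(-3t^2 + 2t + 14)).
At (-1, 3): H = diag(6, -84).
The eigenvalues have opposite signs, so H is indefinite: a saddle point.

saddle point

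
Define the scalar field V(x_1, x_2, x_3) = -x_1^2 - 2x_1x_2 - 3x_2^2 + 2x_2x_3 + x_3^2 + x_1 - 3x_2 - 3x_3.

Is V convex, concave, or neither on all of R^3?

neither

V is quadratic, so its Hessian is the constant matrix H = [[-2, -2, 0], [-2, -6, 2], [0, 2, 2]].
Leading principal minors: -2, 8, 24.
Neither pattern holds ⇒ H is indefinite ⇒ neither convex nor concave.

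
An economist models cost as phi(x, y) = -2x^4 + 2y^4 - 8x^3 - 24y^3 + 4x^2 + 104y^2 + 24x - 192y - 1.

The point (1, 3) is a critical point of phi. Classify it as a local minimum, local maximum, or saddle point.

The mixed partial ∂²phi/∂x∂y is 0, so the Hessian at any point is diag(phi_xx, phi_yy) = diag(8(-3x^2 - 6x + 1), 8(3y^2 - 18y + 26)).
At (1, 3): H = diag(-64, -8).
Both eigenvalues are negative, so H is negative definite: a local maximum.

local maximum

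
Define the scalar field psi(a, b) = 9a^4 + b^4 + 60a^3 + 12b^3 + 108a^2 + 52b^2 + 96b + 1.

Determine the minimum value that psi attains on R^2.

-63

psi(a,b) separates as P(a) + Q(b) + 1, so its minimum is min P + min Q + 1.
P'(a) = 36a(a + 2)(a + 3) vanishes at a ∈ {-3, -2, 0}; Q'(b) = 4(b + 2)(b + 3)(b + 4) vanishes at b ∈ {-4, -3, -2}.
Local minima of P (where P''>0): P(-3)=81, P(0)=0. Local minima of Q: Q(-4)=-64, Q(-2)=-64.
So the global minimum of psi is P(0) + Q(-4) + 1 = 0 − 64 + 1 = -63, attained at (0, -4).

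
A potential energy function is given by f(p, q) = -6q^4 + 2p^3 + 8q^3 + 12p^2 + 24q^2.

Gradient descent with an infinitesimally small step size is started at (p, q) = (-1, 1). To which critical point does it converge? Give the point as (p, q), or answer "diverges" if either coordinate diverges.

f is separable, so gradient descent decouples: p follows -∂f/∂p, q follows -∂f/∂q.
∂f/∂p = 6p(p + 4); at p=-1 this is -18, so p increases.
∂f/∂q = -24q(q - 2)(q + 1); at q=1 this is 48, so q decreases.
p converges to its nearest critical value 0 (a local min of the p-part); q converges to 0. The iterate converges to (0, 0).

(0, 0)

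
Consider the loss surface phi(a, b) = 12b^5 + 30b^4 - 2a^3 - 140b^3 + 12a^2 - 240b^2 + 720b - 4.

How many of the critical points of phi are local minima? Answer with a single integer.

phi separates as a function of a plus a function of b, so ∇phi=0 decouples.
∂phi/∂a = -6a(a - 4) = 0 at a ∈ {0, 4}; ∂phi/∂b = 60(b - 2)(b - 1)(b + 2)(b + 3) = 0 at b ∈ {-3, -2, 1, 2}.
The Hessian is diagonal: diag(phi_aa, phi_bb). Second derivatives: phi_aa(0)=24, phi_aa(4)=-24; phi_bb(-3)=-1200, phi_bb(-2)=720, phi_bb(1)=-720, phi_bb(2)=1200.
Local minima occur where both diagonal entries positive: (0, -2), (0, 2). Count: 2.

2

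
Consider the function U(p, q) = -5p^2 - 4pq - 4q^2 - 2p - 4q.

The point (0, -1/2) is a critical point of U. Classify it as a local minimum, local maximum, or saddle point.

The Hessian of U is constant: H = [[-10, -4], [-4, -8]].
det(H) = (-10)·(-8) − (-4)² = 64.
det(H) > 0 and tr(H) = -18 < 0, so H is negative definite and the point is a local maximum.

local maximum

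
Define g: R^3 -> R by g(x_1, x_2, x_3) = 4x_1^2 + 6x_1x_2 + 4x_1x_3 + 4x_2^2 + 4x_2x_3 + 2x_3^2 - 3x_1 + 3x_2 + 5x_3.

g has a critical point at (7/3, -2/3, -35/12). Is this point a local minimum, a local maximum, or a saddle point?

local minimum

The Hessian is constant: H = [[8, 6, 4], [6, 8, 4], [4, 4, 4]].
Leading principal minors: Δ₁ = 8, Δ₂ = 28, Δ₃ = 48.
All leading minors are positive, so H is positive definite: a local minimum.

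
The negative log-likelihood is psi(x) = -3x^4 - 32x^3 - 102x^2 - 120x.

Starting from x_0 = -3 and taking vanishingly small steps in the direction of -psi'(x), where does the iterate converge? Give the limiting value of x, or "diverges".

-2

psi'(x) = -12(x + 1)(x + 2)(x + 5), so psi'(-3) = -48.
Gradient descent moves in the -psi' direction, i.e. x is increasing.
The nearest critical point in that direction is x = -2, where psi'' = 36 > 0 (a local minimum). The iterate converges there.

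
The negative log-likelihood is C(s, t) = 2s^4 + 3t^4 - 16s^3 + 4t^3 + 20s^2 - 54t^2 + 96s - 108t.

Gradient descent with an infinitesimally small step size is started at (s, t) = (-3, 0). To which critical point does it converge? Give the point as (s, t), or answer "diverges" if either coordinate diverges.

C is separable, so gradient descent decouples: s follows -∂C/∂s, t follows -∂C/∂t.
∂C/∂s = 8(s - 4)(s - 3)(s + 1); at s=-3 this is -672, so s increases.
∂C/∂t = 12(t - 3)(t + 1)(t + 3); at t=0 this is -108, so t increases.
s converges to its nearest critical value -1 (a local min of the s-part); t converges to 3. The iterate converges to (-1, 3).

(-1, 3)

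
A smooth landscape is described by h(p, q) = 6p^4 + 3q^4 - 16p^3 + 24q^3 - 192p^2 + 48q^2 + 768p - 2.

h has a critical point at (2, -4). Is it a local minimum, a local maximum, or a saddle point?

saddle point

The mixed partial ∂²h/∂p∂q is 0, so the Hessian at any point is diag(h_pp, h_qq) = diag(24(3p^2 - 4p - 16), 12(3q^2 + 12q + 8)).
At (2, -4): H = diag(-288, 96).
The eigenvalues have opposite signs, so H is indefinite: a saddle point.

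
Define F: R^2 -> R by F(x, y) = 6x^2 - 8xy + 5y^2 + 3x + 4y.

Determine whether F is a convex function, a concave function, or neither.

F is quadratic, so its Hessian is the constant matrix H = [[12, -8], [-8, 10]].
det(H) = 56, tr(H) = 22.
det(H) > 0 and tr(H) > 0, so H is positive definite everywhere: convex.

convex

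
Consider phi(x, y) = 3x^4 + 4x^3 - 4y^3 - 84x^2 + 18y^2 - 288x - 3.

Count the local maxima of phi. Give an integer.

phi separates as a function of x plus a function of y, so ∇phi=0 decouples.
∂phi/∂x = 12(x - 4)(x + 2)(x + 3) = 0 at x ∈ {-3, -2, 4}; ∂phi/∂y = -12y(y - 3) = 0 at y ∈ {0, 3}.
The Hessian is diagonal: diag(phi_xx, phi_yy). Second derivatives: phi_xx(-3)=84, phi_xx(-2)=-72, phi_xx(4)=504; phi_yy(0)=36, phi_yy(3)=-36.
Local maxima occur where both diagonal entries negative: (-2, 3). Count: 1.

1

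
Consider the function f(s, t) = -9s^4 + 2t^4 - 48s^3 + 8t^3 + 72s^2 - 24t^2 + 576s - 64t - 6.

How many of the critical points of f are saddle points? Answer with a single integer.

5

f separates as a function of s plus a function of t, so ∇f=0 decouples.
∂f/∂s = -36(s - 2)(s + 2)(s + 4) = 0 at s ∈ {-4, -2, 2}; ∂f/∂t = 8(t - 2)(t + 1)(t + 4) = 0 at t ∈ {-4, -1, 2}.
The Hessian is diagonal: diag(f_ss, f_tt). Second derivatives: f_ss(-4)=-432, f_ss(-2)=288, f_ss(2)=-864; f_tt(-4)=144, f_tt(-1)=-72, f_tt(2)=144.
Saddle points occur where the two diagonal entries have opposite signs: (-4, -4), (-4, 2), (-2, -1), (2, -4), (2, 2). Count: 5.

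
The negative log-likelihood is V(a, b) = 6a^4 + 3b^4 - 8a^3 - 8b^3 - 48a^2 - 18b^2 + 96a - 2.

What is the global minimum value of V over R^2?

-361

V(a,b) separates as P(a) + Q(b) − 2, so its minimum is min P + min Q − 2.
P'(a) = 24(a - 2)(a - 1)(a + 2) vanishes at a ∈ {-2, 1, 2}; Q'(b) = 12b(b - 3)(b + 1) vanishes at b ∈ {-1, 0, 3}.
Local minima of P (where P''>0): P(-2)=-224, P(2)=32. Local minima of Q: Q(-1)=-7, Q(3)=-135.
So the global minimum of V is P(-2) + Q(3) − 2 = -224 − 135 − 2 = -361, attained at (-2, 3).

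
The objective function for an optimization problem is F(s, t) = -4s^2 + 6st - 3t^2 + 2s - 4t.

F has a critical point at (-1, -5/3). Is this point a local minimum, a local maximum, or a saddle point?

The Hessian of F is constant: H = [[-8, 6], [6, -6]].
det(H) = (-8)·(-6) − 6² = 12.
det(H) > 0 and tr(H) = -14 < 0, so H is negative definite and the point is a local maximum.

local maximum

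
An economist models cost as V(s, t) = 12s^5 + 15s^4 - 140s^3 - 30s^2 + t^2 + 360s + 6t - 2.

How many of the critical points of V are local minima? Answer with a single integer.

V separates as a function of s plus a function of t, so ∇V=0 decouples.
∂V/∂s = 60(s - 2)(s - 1)(s + 1)(s + 3) = 0 at s ∈ {-3, -1, 1, 2}; ∂V/∂t = 2(t + 3) = 0 at t ∈ {-3}.
The Hessian is diagonal: diag(V_ss, V_tt). Second derivatives: V_ss(-3)=-2400, V_ss(-1)=720, V_ss(1)=-480, V_ss(2)=900; V_tt(-3)=2.
Local minima occur where both diagonal entries positive: (-1, -3), (2, -3). Count: 2.

2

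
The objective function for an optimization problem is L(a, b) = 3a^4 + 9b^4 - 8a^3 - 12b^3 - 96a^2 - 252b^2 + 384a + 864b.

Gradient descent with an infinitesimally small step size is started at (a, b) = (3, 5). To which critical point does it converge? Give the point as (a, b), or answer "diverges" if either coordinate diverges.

L is separable, so gradient descent decouples: a follows -∂L/∂a, b follows -∂L/∂b.
∂L/∂a = 12(a - 4)(a - 2)(a + 4); at a=3 this is -84, so a increases.
∂L/∂b = 36(b - 3)(b - 2)(b + 4); at b=5 this is 1944, so b decreases.
a converges to its nearest critical value 4 (a local min of the a-part); b converges to 3. The iterate converges to (4, 3).

(4, 3)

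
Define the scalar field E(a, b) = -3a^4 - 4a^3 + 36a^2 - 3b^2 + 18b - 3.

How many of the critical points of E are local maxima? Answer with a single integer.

2

E separates as a function of a plus a function of b, so ∇E=0 decouples.
∂E/∂a = -12a(a - 2)(a + 3) = 0 at a ∈ {-3, 0, 2}; ∂E/∂b = -6(b - 3) = 0 at b ∈ {3}.
The Hessian is diagonal: diag(E_aa, E_bb). Second derivatives: E_aa(-3)=-180, E_aa(0)=72, E_aa(2)=-120; E_bb(3)=-6.
Local maxima occur where both diagonal entries negative: (-3, 3), (2, 3). Count: 2.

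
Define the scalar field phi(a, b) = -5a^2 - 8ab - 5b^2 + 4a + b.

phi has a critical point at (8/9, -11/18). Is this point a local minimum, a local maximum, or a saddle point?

The Hessian of phi is constant: H = [[-10, -8], [-8, -10]].
det(H) = (-10)·(-10) − (-8)² = 36.
det(H) > 0 and tr(H) = -20 < 0, so H is negative definite and the point is a local maximum.

local maximum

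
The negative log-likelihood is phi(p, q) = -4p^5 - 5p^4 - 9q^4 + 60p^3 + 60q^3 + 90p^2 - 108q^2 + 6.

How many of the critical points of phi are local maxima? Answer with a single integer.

4

phi separates as a function of p plus a function of q, so ∇phi=0 decouples.
∂phi/∂p = -20p(p - 3)(p + 1)(p + 3) = 0 at p ∈ {-3, -1, 0, 3}; ∂phi/∂q = -36q(q - 3)(q - 2) = 0 at q ∈ {0, 2, 3}.
The Hessian is diagonal: diag(phi_pp, phi_qq). Second derivatives: phi_pp(-3)=720, phi_pp(-1)=-160, phi_pp(0)=180, phi_pp(3)=-1440; phi_qq(0)=-216, phi_qq(2)=72, phi_qq(3)=-108.
Local maxima occur where both diagonal entries negative: (-1, 0), (-1, 3), (3, 0), (3, 3). Count: 4.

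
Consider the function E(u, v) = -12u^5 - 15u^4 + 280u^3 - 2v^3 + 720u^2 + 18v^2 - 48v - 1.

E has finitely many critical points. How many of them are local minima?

E separates as a function of u plus a function of v, so ∇E=0 decouples.
∂E/∂u = -60u(u - 4)(u + 2)(u + 3) = 0 at u ∈ {-3, -2, 0, 4}; ∂E/∂v = -6(v - 4)(v - 2) = 0 at v ∈ {2, 4}.
The Hessian is diagonal: diag(E_uu, E_vv). Second derivatives: E_uu(-3)=1260, E_uu(-2)=-720, E_uu(0)=1440, E_uu(4)=-10080; E_vv(2)=12, E_vv(4)=-12.
Local minima occur where both diagonal entries positive: (-3, 2), (0, 2). Count: 2.

2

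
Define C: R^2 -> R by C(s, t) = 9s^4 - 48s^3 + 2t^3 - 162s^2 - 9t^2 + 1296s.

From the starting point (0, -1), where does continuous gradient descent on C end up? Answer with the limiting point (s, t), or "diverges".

diverges

C is separable, so gradient descent decouples: s follows -∂C/∂s, t follows -∂C/∂t.
∂C/∂s = 36(s - 4)(s - 3)(s + 3); at s=0 this is 1296, so s decreases.
∂C/∂t = 6t(t - 3); at t=-1 this is 24, so t decreases.
The t-coordinate has no critical point in that direction and runs off to infinity.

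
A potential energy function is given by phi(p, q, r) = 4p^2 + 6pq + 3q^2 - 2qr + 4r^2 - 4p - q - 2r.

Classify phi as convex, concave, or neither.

phi is quadratic, so its Hessian is the constant matrix H = [[8, 6, 0], [6, 6, -2], [0, -2, 8]].
Leading principal minors: 8, 12, 64.
All positive ⇒ H ≻ 0 ⇒ convex.

convex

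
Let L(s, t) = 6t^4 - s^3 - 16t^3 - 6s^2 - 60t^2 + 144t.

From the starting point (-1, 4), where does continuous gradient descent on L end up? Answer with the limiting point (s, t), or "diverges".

(-4, 3)

L is separable, so gradient descent decouples: s follows -∂L/∂s, t follows -∂L/∂t.
∂L/∂s = -3s(s + 4); at s=-1 this is 9, so s decreases.
∂L/∂t = 24(t - 3)(t - 1)(t + 2); at t=4 this is 432, so t decreases.
s converges to its nearest critical value -4 (a local min of the s-part); t converges to 3. The iterate converges to (-4, 3).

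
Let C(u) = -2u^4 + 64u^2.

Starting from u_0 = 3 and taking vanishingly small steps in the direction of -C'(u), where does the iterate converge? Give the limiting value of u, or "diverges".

C'(u) = -8u(u - 4)(u + 4), so C'(3) = 168.
Gradient descent moves in the -C' direction, i.e. u is decreasing.
The nearest critical point in that direction is u = 0, where C'' = 128 > 0 (a local minimum). The iterate converges there.

0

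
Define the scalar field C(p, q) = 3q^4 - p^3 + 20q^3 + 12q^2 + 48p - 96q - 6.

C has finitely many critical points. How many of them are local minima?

C separates as a function of p plus a function of q, so ∇C=0 decouples.
∂C/∂p = -3(p - 4)(p + 4) = 0 at p ∈ {-4, 4}; ∂C/∂q = 12(q - 1)(q + 2)(q + 4) = 0 at q ∈ {-4, -2, 1}.
The Hessian is diagonal: diag(C_pp, C_qq). Second derivatives: C_pp(-4)=24, C_pp(4)=-24; C_qq(-4)=120, C_qq(-2)=-72, C_qq(1)=180.
Local minima occur where both diagonal entries positive: (-4, -4), (-4, 1). Count: 2.

2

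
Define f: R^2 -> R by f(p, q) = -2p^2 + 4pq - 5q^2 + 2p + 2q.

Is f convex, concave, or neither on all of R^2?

f is quadratic, so its Hessian is the constant matrix H = [[-4, 4], [4, -10]].
det(H) = 24, tr(H) = -14.
det(H) > 0 and tr(H) < 0, so H is negative definite everywhere: concave.

concave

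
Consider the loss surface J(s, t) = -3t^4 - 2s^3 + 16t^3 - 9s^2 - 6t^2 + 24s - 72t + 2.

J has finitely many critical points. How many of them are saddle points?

3

J separates as a function of s plus a function of t, so ∇J=0 decouples.
∂J/∂s = -6(s - 1)(s + 4) = 0 at s ∈ {-4, 1}; ∂J/∂t = -12(t - 3)(t - 2)(t + 1) = 0 at t ∈ {-1, 2, 3}.
The Hessian is diagonal: diag(J_ss, J_tt). Second derivatives: J_ss(-4)=30, J_ss(1)=-30; J_tt(-1)=-144, J_tt(2)=36, J_tt(3)=-48.
Saddle points occur where the two diagonal entries have opposite signs: (-4, -1), (-4, 3), (1, 2). Count: 3.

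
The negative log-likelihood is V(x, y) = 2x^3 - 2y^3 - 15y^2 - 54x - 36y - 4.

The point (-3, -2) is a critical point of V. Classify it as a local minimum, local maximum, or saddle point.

local maximum

The mixed partial ∂²V/∂x∂y is 0, so the Hessian at any point is diag(V_xx, V_yy) = diag(12x, -6(2y + 5)).
At (-3, -2): H = diag(-36, -6).
Both eigenvalues are negative, so H is negative definite: a local maximum.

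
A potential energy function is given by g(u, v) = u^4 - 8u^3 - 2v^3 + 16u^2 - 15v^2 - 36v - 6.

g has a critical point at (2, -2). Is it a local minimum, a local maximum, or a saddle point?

local maximum

The mixed partial ∂²g/∂u∂v is 0, so the Hessian at any point is diag(g_uu, g_vv) = diag(4(3u^2 - 12u + 8), -6(2v + 5)).
At (2, -2): H = diag(-16, -6).
Both eigenvalues are negative, so H is negative definite: a local maximum.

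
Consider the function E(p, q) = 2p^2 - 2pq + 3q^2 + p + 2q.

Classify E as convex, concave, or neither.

convex

E is quadratic, so its Hessian is the constant matrix H = [[4, -2], [-2, 6]].
det(H) = 20, tr(H) = 10.
det(H) > 0 and tr(H) > 0, so H is positive definite everywhere: convex.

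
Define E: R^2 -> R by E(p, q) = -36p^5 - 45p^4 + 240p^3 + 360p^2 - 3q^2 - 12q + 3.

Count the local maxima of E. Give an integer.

2

E separates as a function of p plus a function of q, so ∇E=0 decouples.
∂E/∂p = -180p(p - 2)(p + 1)(p + 2) = 0 at p ∈ {-2, -1, 0, 2}; ∂E/∂q = -6(q + 2) = 0 at q ∈ {-2}.
The Hessian is diagonal: diag(E_pp, E_qq). Second derivatives: E_pp(-2)=1440, E_pp(-1)=-540, E_pp(0)=720, E_pp(2)=-4320; E_qq(-2)=-6.
Local maxima occur where both diagonal entries negative: (-1, -2), (2, -2). Count: 2.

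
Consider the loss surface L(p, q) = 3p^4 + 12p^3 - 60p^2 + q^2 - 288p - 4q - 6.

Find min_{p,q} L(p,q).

-847

L(p,q) separates as A(p) + B(q) − 6, so its minimum is min A + min B − 6.
A'(p) = 12(p - 3)(p + 2)(p + 4) vanishes at p ∈ {-4, -2, 3}; B'(q) = 2q - 4 vanishes at q ∈ {2}.
Local minima of A (where A''>0): A(-4)=192, A(3)=-837. Local minima of B: B(2)=-4.
So the global minimum of L is A(3) + B(2) − 6 = -837 − 4 − 6 = -847, attained at (3, 2).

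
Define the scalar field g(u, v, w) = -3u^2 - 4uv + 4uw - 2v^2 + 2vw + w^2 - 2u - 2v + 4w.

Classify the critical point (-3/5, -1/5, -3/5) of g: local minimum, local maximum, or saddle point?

The Hessian is constant: H = [[-6, -4, 4], [-4, -4, 2], [4, 2, 2]].
Leading principal minors: Δ₁ = -6, Δ₂ = 8, Δ₃ = 40.
The minors fit neither the all-positive nor the alternating-sign pattern, so H is indefinite: a saddle point.

saddle point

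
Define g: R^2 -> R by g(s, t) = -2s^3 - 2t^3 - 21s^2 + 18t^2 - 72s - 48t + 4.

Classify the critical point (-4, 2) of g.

The mixed partial ∂²g/∂s∂t is 0, so the Hessian at any point is diag(g_ss, g_tt) = diag(-6(2s + 7), 12(-t + 3)).
At (-4, 2): H = diag(6, 12).
Both eigenvalues are positive, so H is positive definite: a local minimum.

local minimum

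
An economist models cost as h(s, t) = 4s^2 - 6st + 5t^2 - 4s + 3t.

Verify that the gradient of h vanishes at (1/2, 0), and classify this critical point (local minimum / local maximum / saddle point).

local minimum

∇h = (8s - 6t - 4, -6s + 10t + 3); substituting (1/2, 0) gives ∇h = (0, 0), so (1/2, 0) is indeed a critical point.
The Hessian of h is constant: H = [[8, -6], [-6, 10]].
det(H) = 8·10 − (-6)² = 44.
det(H) > 0 and tr(H) = 18 > 0, so H is positive definite and the point is a local minimum.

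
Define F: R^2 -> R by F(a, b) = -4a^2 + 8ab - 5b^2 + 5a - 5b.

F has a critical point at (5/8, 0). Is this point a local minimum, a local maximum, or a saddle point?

The Hessian of F is constant: H = [[-8, 8], [8, -10]].
det(H) = (-8)·(-10) − 8² = 16.
det(H) > 0 and tr(H) = -18 < 0, so H is negative definite and the point is a local maximum.

local maximum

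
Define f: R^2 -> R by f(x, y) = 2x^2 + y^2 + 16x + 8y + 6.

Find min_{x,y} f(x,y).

f(x,y) separates as P(x) + Q(y) + 6, so its minimum is min P + min Q + 6.
P'(x) = 4x + 16 vanishes at x ∈ {-4}; Q'(y) = 2y + 8 vanishes at y ∈ {-4}.
Local minima of P (where P''>0): P(-4)=-32. Local minima of Q: Q(-4)=-16.
So the global minimum of f is P(-4) + Q(-4) + 6 = -32 − 16 + 6 = -42, attained at (-4, -4).

-42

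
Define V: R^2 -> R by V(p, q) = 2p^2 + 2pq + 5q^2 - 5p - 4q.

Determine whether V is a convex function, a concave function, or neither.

convex

V is quadratic, so its Hessian is the constant matrix H = [[4, 2], [2, 10]].
det(H) = 36, tr(H) = 14.
det(H) > 0 and tr(H) > 0, so H is positive definite everywhere: convex.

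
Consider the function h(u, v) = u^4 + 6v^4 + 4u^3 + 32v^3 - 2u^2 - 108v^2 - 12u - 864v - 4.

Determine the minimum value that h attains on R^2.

h(u,v) separates as P(u) + Q(v) − 4, so its minimum is min P + min Q − 4.
P'(u) = 4(u - 1)(u + 1)(u + 3) vanishes at u ∈ {-3, -1, 1}; Q'(v) = 24(v - 3)(v + 3)(v + 4) vanishes at v ∈ {-4, -3, 3}.
Local minima of P (where P''>0): P(-3)=-9, P(1)=-9. Local minima of Q: Q(-4)=1216, Q(3)=-2214.
So the global minimum of h is P(-3) + Q(3) − 4 = -9 − 2214 − 4 = -2227, attained at (-3, 3).

-2227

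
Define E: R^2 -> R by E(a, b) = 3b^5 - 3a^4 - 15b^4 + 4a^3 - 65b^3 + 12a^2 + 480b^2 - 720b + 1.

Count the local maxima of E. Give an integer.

4

E separates as a function of a plus a function of b, so ∇E=0 decouples.
∂E/∂a = -12a(a - 2)(a + 1) = 0 at a ∈ {-1, 0, 2}; ∂E/∂b = 15(b - 4)(b - 3)(b - 1)(b + 4) = 0 at b ∈ {-4, 1, 3, 4}.
The Hessian is diagonal: diag(E_aa, E_bb). Second derivatives: E_aa(-1)=-36, E_aa(0)=24, E_aa(2)=-72; E_bb(-4)=-4200, E_bb(1)=450, E_bb(3)=-210, E_bb(4)=360.
Local maxima occur where both diagonal entries negative: (-1, -4), (-1, 3), (2, -4), (2, 3). Count: 4.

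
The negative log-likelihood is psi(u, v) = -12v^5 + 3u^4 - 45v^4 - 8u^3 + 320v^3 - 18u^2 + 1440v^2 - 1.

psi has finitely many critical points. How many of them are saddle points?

psi separates as a function of u plus a function of v, so ∇psi=0 decouples.
∂psi/∂u = 12u(u - 3)(u + 1) = 0 at u ∈ {-1, 0, 3}; ∂psi/∂v = -60v(v - 4)(v + 3)(v + 4) = 0 at v ∈ {-4, -3, 0, 4}.
The Hessian is diagonal: diag(psi_uu, psi_vv). Second derivatives: psi_uu(-1)=48, psi_uu(0)=-36, psi_uu(3)=144; psi_vv(-4)=1920, psi_vv(-3)=-1260, psi_vv(0)=2880, psi_vv(4)=-13440.
Saddle points occur where the two diagonal entries have opposite signs: (-1, -3), (-1, 4), (0, -4), (0, 0), (3, -3), (3, 4). Count: 6.

6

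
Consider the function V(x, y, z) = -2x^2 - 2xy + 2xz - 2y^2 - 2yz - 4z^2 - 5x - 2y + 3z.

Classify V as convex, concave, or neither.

concave

V is quadratic, so its Hessian is the constant matrix H = [[-4, -2, 2], [-2, -4, -2], [2, -2, -8]].
Leading principal minors: -4, 12, -48.
Signs alternate −, +, − ⇒ H ≺ 0 ⇒ concave.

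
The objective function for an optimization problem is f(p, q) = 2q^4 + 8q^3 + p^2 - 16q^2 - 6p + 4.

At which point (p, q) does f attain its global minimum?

f(p,q) separates as A(p) + B(q) + 4, so its minimum is min A + min B + 4.
A'(p) = 2p - 6 vanishes at p ∈ {3}; B'(q) = 8q(q - 1)(q + 4) vanishes at q ∈ {-4, 0, 1}.
Local minima of A (where A''>0): A(3)=-9. Local minima of B: B(-4)=-256, B(1)=-6.
So the global minimum of f is A(3) + B(-4) + 4 = -9 − 256 + 4 = -261, attained at (3, -4).

(3, -4)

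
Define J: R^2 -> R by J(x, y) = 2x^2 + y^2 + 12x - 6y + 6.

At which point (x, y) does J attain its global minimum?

(-3, 3)

J(x,y) separates as P(x) + Q(y) + 6, so its minimum is min P + min Q + 6.
P'(x) = 4x + 12 vanishes at x ∈ {-3}; Q'(y) = 2y - 6 vanishes at y ∈ {3}.
Local minima of P (where P''>0): P(-3)=-18. Local minima of Q: Q(3)=-9.
So the global minimum of J is P(-3) + Q(3) + 6 = -18 − 9 + 6 = -21, attained at (-3, 3).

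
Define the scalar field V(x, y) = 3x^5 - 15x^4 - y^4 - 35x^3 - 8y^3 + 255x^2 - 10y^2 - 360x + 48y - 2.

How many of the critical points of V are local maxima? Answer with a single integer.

V separates as a function of x plus a function of y, so ∇V=0 decouples.
∂V/∂x = 15(x - 4)(x - 2)(x - 1)(x + 3) = 0 at x ∈ {-3, 1, 2, 4}; ∂V/∂y = -4(y - 1)(y + 3)(y + 4) = 0 at y ∈ {-4, -3, 1}.
The Hessian is diagonal: diag(V_xx, V_yy). Second derivatives: V_xx(-3)=-2100, V_xx(1)=180, V_xx(2)=-150, V_xx(4)=630; V_yy(-4)=-20, V_yy(-3)=16, V_yy(1)=-80.
Local maxima occur where both diagonal entries negative: (-3, -4), (-3, 1), (2, -4), (2, 1). Count: 4.

4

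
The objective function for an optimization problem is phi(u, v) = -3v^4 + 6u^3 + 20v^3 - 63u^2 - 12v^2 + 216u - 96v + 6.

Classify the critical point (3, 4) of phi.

The mixed partial ∂²phi/∂u∂v is 0, so the Hessian at any point is diag(phi_uu, phi_vv) = diag(18(2u - 7), 12(-3v^2 + 10v - 2)).
At (3, 4): H = diag(-18, -120).
Both eigenvalues are negative, so H is negative definite: a local maximum.

local maximum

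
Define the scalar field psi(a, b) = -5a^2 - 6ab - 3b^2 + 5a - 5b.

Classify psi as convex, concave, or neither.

psi is quadratic, so its Hessian is the constant matrix H = [[-10, -6], [-6, -6]].
det(H) = 24, tr(H) = -16.
det(H) > 0 and tr(H) < 0, so H is negative definite everywhere: concave.

concave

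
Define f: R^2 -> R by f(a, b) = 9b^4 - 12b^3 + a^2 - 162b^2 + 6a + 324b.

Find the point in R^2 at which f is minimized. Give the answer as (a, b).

(-3, -3)

f(a,b) separates as P(a) + Q(b), so its minimum is min P + min Q.
P'(a) = 2a + 6 vanishes at a ∈ {-3}; Q'(b) = 36(b - 3)(b - 1)(b + 3) vanishes at b ∈ {-3, 1, 3}.
Local minima of P (where P''>0): P(-3)=-9. Local minima of Q: Q(-3)=-1377, Q(3)=-81.
So the global minimum of f is P(-3) + Q(-3) = -9 − 1377 = -1386, attained at (-3, -3).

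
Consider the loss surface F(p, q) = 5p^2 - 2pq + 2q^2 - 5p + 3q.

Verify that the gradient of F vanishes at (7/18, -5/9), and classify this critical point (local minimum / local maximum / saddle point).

∇F = (10p - 2q - 5, -2p + 4q + 3); substituting (7/18, -5/9) gives ∇F = (0, 0), so (7/18, -5/9) is indeed a critical point.
The Hessian of F is constant: H = [[10, -2], [-2, 4]].
det(H) = 10·4 − (-2)² = 36.
det(H) > 0 and tr(H) = 14 > 0, so H is positive definite and the point is a local minimum.

local minimum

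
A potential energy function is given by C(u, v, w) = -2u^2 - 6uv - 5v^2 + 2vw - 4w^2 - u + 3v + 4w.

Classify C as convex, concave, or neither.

C is quadratic, so its Hessian is the constant matrix H = [[-4, -6, 0], [-6, -10, 2], [0, 2, -8]].
Leading principal minors: -4, 4, -16.
Signs alternate −, +, − ⇒ H ≺ 0 ⇒ concave.

concave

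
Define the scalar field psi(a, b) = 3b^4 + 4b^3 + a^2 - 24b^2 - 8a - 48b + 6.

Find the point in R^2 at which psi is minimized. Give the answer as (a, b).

psi(a,b) separates as P(a) + Q(b) + 6, so its minimum is min P + min Q + 6.
P'(a) = 2a - 8 vanishes at a ∈ {4}; Q'(b) = 12(b - 2)(b + 1)(b + 2) vanishes at b ∈ {-2, -1, 2}.
Local minima of P (where P''>0): P(4)=-16. Local minima of Q: Q(-2)=16, Q(2)=-112.
So the global minimum of psi is P(4) + Q(2) + 6 = -16 − 112 + 6 = -122, attained at (4, 2).

(4, 2)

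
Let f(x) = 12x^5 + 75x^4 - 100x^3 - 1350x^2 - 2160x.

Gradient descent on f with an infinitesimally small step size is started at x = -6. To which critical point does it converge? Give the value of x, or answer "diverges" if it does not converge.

f'(x) = 60(x - 3)(x + 1)(x + 3)(x + 4), so f'(-6) = 16200.
Gradient descent moves in the -f' direction, i.e. x is decreasing.
There is no critical point below x=-6, and f' keeps the same sign, so the iterate runs off to −∞.

diverges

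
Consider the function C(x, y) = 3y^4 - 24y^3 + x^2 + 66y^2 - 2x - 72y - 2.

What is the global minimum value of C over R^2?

C(x,y) separates as P(x) + Q(y) − 2, so its minimum is min P + min Q − 2.
P'(x) = 2x - 2 vanishes at x ∈ {1}; Q'(y) = 12(y - 3)(y - 2)(y - 1) vanishes at y ∈ {1, 2, 3}.
Local minima of P (where P''>0): P(1)=-1. Local minima of Q: Q(1)=-27, Q(3)=-27.
So the global minimum of C is P(1) + Q(1) − 2 = -1 − 27 − 2 = -30, attained at (1, 1).

-30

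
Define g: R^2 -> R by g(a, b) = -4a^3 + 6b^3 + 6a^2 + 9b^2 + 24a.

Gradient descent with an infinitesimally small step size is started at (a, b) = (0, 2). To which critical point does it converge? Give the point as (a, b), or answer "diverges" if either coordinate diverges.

g is separable, so gradient descent decouples: a follows -∂g/∂a, b follows -∂g/∂b.
∂g/∂a = -12(a - 2)(a + 1); at a=0 this is 24, so a decreases.
∂g/∂b = 18b(b + 1); at b=2 this is 108, so b decreases.
a converges to its nearest critical value -1 (a local min of the a-part); b converges to 0. The iterate converges to (-1, 0).

(-1, 0)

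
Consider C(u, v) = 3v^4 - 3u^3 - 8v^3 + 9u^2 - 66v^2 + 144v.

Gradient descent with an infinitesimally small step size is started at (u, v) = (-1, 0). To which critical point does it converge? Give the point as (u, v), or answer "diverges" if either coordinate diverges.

C is separable, so gradient descent decouples: u follows -∂C/∂u, v follows -∂C/∂v.
∂C/∂u = -9u(u - 2); at u=-1 this is -27, so u increases.
∂C/∂v = 12(v - 4)(v - 1)(v + 3); at v=0 this is 144, so v decreases.
u converges to its nearest critical value 0 (a local min of the u-part); v converges to -3. The iterate converges to (0, -3).

(0, -3)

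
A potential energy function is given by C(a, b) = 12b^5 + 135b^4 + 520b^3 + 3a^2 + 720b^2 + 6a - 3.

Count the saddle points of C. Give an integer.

2

C separates as a function of a plus a function of b, so ∇C=0 decouples.
∂C/∂a = 6(a + 1) = 0 at a ∈ {-1}; ∂C/∂b = 60b(b + 2)(b + 3)(b + 4) = 0 at b ∈ {-4, -3, -2, 0}.
The Hessian is diagonal: diag(C_aa, C_bb). Second derivatives: C_aa(-1)=6; C_bb(-4)=-480, C_bb(-3)=180, C_bb(-2)=-240, C_bb(0)=1440.
Saddle points occur where the two diagonal entries have opposite signs: (-1, -4), (-1, -2). Count: 2.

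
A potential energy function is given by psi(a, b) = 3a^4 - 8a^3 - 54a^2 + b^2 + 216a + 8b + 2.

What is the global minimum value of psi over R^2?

psi(a,b) separates as P(a) + Q(b) + 2, so its minimum is min P + min Q + 2.
P'(a) = 12(a - 3)(a - 2)(a + 3) vanishes at a ∈ {-3, 2, 3}; Q'(b) = 2b + 8 vanishes at b ∈ {-4}.
Local minima of P (where P''>0): P(-3)=-675, P(3)=189. Local minima of Q: Q(-4)=-16.
So the global minimum of psi is P(-3) + Q(-4) + 2 = -675 − 16 + 2 = -689, attained at (-3, -4).

-689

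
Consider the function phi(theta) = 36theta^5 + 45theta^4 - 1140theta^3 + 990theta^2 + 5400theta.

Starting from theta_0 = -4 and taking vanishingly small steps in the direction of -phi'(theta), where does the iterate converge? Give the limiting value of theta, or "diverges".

phi'(theta) = 180(theta - 3)(theta - 2)(theta + 1)(theta + 5), so phi'(-4) = -22680.
Gradient descent moves in the -phi' direction, i.e. theta is increasing.
The nearest critical point in that direction is theta = -1, where phi'' = 8640 > 0 (a local minimum). The iterate converges there.

-1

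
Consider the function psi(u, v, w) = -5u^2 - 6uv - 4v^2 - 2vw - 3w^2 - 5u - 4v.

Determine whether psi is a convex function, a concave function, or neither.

concave

psi is quadratic, so its Hessian is the constant matrix H = [[-10, -6, 0], [-6, -8, -2], [0, -2, -6]].
Leading principal minors: -10, 44, -224.
Signs alternate −, +, − ⇒ H ≺ 0 ⇒ concave.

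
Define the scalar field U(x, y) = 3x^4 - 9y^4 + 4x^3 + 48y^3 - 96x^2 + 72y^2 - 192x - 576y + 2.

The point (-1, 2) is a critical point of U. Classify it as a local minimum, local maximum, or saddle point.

The mixed partial ∂²U/∂x∂y is 0, so the Hessian at any point is diag(U_xx, U_yy) = diag(12(3x^2 + 2x - 16), 36(-3y^2 + 8y + 4)).
At (-1, 2): H = diag(-180, 288).
The eigenvalues have opposite signs, so H is indefinite: a saddle point.

saddle point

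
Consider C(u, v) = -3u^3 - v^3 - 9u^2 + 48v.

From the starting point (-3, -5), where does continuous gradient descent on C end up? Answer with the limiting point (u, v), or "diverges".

C is separable, so gradient descent decouples: u follows -∂C/∂u, v follows -∂C/∂v.
∂C/∂u = -9u(u + 2); at u=-3 this is -27, so u increases.
∂C/∂v = -3(v - 4)(v + 4); at v=-5 this is -27, so v increases.
u converges to its nearest critical value -2 (a local min of the u-part); v converges to -4. The iterate converges to (-2, -4).

(-2, -4)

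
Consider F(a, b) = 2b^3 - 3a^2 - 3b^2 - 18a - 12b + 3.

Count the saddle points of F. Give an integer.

1

F separates as a function of a plus a function of b, so ∇F=0 decouples.
∂F/∂a = -6(a + 3) = 0 at a ∈ {-3}; ∂F/∂b = 6(b - 2)(b + 1) = 0 at b ∈ {-1, 2}.
The Hessian is diagonal: diag(F_aa, F_bb). Second derivatives: F_aa(-3)=-6; F_bb(-1)=-18, F_bb(2)=18.
Saddle points occur where the two diagonal entries have opposite signs: (-3, 2). Count: 1.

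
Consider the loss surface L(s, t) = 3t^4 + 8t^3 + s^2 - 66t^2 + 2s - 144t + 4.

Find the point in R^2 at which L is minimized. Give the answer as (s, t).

L(s,t) separates as P(s) + Q(t) + 4, so its minimum is min P + min Q + 4.
P'(s) = 2s + 2 vanishes at s ∈ {-1}; Q'(t) = 12(t - 3)(t + 1)(t + 4) vanishes at t ∈ {-4, -1, 3}.
Local minima of P (where P''>0): P(-1)=-1. Local minima of Q: Q(-4)=-224, Q(3)=-567.
So the global minimum of L is P(-1) + Q(3) + 4 = -1 − 567 + 4 = -564, attained at (-1, 3).

(-1, 3)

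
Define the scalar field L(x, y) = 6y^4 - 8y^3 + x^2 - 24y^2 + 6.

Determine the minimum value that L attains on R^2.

L(x,y) separates as P(x) + Q(y) + 6, so its minimum is min P + min Q + 6.
P'(x) = 2x vanishes at x ∈ {0}; Q'(y) = 24y(y - 2)(y + 1) vanishes at y ∈ {-1, 0, 2}.
Local minima of P (where P''>0): P(0)=0. Local minima of Q: Q(-1)=-10, Q(2)=-64.
So the global minimum of L is P(0) + Q(2) + 6 = 0 − 64 + 6 = -58, attained at (0, 2).

-58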